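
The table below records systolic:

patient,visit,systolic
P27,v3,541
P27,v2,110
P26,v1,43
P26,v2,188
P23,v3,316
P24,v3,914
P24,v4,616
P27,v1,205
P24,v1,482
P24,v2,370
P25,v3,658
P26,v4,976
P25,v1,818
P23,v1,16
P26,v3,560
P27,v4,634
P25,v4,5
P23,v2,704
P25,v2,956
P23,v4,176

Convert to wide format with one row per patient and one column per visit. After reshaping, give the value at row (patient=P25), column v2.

956

Wide layout: rows indexed by patient, columns are the 4 distinct visit values (v3, v2, v1, v4).
Cell (patient=P25, visit=v2) draws from the long row where patient=P25 and visit=v2, which has systolic=956.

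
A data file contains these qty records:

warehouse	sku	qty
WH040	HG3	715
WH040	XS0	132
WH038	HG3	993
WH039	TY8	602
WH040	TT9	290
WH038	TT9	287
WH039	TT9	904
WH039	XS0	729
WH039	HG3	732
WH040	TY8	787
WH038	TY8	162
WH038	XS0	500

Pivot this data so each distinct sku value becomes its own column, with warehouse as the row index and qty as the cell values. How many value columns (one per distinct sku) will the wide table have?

4

4 distinct sku values: TY8, HG3, XS0, TT9.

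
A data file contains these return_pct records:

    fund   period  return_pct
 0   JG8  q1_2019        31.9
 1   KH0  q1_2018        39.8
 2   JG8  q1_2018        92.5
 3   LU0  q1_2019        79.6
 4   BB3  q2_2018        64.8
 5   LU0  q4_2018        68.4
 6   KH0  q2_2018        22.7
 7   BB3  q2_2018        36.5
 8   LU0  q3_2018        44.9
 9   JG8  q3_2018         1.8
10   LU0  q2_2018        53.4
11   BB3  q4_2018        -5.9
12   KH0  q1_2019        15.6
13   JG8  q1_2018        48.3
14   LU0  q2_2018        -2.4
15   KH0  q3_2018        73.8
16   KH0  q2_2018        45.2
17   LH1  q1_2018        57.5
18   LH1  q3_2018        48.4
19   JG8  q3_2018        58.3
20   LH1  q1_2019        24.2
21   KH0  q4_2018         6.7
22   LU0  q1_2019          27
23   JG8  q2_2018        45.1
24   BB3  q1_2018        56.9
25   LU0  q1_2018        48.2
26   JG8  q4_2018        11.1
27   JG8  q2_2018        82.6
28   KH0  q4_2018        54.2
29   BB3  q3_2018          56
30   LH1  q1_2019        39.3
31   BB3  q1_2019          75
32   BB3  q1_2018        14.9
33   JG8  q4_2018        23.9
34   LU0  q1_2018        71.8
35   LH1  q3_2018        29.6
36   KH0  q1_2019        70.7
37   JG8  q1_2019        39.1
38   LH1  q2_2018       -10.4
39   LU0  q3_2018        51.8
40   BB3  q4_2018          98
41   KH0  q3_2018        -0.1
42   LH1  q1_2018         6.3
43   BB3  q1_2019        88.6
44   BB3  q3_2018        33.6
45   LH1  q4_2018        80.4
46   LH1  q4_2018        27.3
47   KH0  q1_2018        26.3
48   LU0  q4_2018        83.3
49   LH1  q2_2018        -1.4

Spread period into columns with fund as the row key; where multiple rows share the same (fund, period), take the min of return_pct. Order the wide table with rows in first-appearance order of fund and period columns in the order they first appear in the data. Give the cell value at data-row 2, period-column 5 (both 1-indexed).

-0.1

With rows in first-appearance order of fund, row 2 is fund=KH0. period columns in first-appearance order: q1_2019, q1_2018, q2_2018, q4_2018, q3_2018; column 5 is q3_2018.
Long rows with fund=KH0, period=q3_2018: min(73.8, -0.1) = -0.1.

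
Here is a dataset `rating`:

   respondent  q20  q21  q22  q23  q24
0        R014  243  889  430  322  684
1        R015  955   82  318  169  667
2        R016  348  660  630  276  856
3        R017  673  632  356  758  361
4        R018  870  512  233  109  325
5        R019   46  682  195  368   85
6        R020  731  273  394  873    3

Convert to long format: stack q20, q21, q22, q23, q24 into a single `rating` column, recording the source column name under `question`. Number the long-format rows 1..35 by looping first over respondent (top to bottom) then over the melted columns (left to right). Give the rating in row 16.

35 rows total (7 × 5). Row 16: index ⌊(16-1)/5⌋ = 3 into respondent → R017; (16-1) mod 5 = 0 into the melted columns → q20.
So row 16 is (R017, q20, 673); rating = 673.

673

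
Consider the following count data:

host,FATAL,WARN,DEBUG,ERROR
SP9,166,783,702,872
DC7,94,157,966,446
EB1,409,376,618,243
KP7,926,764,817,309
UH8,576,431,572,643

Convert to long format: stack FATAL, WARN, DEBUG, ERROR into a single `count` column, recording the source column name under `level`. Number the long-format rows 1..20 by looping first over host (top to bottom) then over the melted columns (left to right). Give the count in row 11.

618

20 rows total (5 × 4). Row 11: index ⌊(11-1)/4⌋ = 2 into host → EB1; (11-1) mod 4 = 2 into the melted columns → DEBUG.
So row 11 is (EB1, DEBUG, 618); count = 618.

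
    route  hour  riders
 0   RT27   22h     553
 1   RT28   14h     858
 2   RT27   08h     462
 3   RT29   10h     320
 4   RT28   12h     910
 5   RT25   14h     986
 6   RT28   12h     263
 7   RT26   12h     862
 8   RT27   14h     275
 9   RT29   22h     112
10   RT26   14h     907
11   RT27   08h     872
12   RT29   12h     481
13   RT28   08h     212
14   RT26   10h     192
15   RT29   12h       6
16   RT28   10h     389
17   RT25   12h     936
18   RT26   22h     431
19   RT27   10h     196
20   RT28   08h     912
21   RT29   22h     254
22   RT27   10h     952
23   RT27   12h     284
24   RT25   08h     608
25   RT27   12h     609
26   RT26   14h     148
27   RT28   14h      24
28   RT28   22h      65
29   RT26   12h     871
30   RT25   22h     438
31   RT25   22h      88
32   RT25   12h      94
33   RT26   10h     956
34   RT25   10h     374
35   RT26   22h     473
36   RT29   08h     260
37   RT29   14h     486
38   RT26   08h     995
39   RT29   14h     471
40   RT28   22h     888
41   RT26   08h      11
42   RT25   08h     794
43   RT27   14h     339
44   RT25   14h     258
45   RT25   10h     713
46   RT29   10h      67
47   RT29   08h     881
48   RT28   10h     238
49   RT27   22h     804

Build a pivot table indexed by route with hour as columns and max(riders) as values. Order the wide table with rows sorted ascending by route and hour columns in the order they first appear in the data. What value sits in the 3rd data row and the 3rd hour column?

872

With rows sorted ascending by route, row 3 is route=RT27. hour columns in first-appearance order: 22h, 14h, 08h, 10h, 12h; column 3 is 08h.
Long rows with route=RT27, hour=08h: max(462, 872) = 872.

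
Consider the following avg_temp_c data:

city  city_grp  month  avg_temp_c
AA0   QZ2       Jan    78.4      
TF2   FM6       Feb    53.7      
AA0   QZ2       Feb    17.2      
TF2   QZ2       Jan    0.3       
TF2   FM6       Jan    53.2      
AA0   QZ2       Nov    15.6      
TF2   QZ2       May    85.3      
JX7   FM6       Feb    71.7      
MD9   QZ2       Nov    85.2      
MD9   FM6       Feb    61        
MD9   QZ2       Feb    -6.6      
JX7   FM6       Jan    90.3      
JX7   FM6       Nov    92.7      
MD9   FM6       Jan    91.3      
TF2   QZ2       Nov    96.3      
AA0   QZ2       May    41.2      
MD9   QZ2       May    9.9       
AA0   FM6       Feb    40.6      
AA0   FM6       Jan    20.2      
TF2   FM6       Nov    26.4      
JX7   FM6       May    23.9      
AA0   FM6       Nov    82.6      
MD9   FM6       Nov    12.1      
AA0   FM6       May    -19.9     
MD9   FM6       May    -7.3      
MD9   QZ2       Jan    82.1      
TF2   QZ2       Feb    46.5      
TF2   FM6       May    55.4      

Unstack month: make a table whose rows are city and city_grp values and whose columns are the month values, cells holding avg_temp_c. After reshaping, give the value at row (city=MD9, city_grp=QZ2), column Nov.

85.2

Wide layout: rows indexed by city and city_grp, columns are the 4 distinct month values (Jan, Feb, Nov, May).
Cell (city=MD9, city_grp=QZ2, month=Nov) draws from the long row where city=MD9, city_grp=QZ2 and month=Nov, which has avg_temp_c=85.2.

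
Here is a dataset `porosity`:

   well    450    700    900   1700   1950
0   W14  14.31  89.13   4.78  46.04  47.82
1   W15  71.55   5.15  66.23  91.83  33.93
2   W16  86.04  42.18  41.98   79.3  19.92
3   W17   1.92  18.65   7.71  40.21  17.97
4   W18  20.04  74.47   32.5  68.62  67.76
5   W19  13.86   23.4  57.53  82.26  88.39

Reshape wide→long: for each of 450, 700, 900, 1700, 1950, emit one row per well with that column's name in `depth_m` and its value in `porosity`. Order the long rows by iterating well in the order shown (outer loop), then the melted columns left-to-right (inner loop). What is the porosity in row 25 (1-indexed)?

67.76

30 rows total (6 × 5). Row 25: index ⌊(25-1)/5⌋ = 4 into well → W18; (25-1) mod 5 = 4 into the melted columns → 1950.
So row 25 is (W18, 1950, 67.76); porosity = 67.76.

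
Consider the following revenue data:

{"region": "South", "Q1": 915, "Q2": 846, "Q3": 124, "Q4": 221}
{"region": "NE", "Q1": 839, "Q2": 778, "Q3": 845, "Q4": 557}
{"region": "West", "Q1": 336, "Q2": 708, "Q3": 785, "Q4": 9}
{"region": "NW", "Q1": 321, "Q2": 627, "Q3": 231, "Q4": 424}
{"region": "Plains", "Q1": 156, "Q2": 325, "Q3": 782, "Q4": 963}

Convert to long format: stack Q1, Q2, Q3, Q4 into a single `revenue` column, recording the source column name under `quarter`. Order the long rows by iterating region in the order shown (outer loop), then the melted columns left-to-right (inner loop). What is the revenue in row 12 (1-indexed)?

9

20 rows total (5 × 4). Row 12: index ⌊(12-1)/4⌋ = 2 into region → West; (12-1) mod 4 = 3 into the melted columns → Q4.
So row 12 is (West, Q4, 9); revenue = 9.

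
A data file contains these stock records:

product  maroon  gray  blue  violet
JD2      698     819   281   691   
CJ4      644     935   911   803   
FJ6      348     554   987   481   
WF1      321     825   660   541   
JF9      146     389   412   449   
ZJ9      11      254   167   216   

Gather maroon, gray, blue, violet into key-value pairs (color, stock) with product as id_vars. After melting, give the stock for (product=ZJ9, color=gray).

254

Unpivoting turns each (product, wide-column) pair into one long row.
The wide cell at row ZJ9, column gray holds 254, so the long row (ZJ9, gray) has stock=254.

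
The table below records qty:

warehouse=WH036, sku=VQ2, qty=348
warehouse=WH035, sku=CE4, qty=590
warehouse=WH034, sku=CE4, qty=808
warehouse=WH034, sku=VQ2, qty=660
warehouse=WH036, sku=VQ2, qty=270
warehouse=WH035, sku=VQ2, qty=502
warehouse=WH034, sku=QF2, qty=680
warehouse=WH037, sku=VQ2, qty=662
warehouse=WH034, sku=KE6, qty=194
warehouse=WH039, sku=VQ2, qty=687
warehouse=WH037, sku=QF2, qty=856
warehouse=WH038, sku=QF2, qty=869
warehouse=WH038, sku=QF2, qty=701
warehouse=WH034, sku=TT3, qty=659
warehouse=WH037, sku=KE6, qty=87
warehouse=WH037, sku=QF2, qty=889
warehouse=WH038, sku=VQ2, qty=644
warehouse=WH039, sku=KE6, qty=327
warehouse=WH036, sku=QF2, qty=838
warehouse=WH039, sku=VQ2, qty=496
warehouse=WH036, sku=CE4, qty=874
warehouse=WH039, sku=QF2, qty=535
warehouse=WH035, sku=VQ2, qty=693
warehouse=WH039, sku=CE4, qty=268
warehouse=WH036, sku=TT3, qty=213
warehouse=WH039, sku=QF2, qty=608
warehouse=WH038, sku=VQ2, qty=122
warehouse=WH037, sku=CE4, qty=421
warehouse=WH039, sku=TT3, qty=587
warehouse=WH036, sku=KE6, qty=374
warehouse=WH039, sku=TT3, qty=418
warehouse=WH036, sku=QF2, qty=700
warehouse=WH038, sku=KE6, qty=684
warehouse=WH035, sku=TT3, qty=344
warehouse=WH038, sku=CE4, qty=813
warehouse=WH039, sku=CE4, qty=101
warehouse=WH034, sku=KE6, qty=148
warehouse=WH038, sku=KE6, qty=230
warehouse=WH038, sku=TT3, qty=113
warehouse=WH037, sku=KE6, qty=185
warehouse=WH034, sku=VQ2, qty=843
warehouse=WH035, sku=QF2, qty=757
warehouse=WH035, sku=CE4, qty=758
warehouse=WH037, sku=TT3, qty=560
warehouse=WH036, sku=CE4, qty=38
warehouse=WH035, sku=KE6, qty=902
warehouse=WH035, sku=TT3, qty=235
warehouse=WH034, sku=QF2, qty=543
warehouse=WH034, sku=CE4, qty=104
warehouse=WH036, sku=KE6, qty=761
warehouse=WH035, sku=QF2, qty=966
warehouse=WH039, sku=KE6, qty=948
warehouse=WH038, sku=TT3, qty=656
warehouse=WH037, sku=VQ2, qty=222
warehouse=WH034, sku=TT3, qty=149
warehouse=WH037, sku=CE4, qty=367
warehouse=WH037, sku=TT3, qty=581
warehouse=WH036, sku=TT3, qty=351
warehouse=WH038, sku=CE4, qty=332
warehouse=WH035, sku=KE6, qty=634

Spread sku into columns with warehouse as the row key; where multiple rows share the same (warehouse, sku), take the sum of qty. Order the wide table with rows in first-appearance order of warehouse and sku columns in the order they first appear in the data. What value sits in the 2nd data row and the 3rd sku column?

With rows in first-appearance order of warehouse, row 2 is warehouse=WH035. sku columns in first-appearance order: VQ2, CE4, QF2, KE6, TT3; column 3 is QF2.
Long rows with warehouse=WH035, sku=QF2: 757 + 966 = 1723.

1723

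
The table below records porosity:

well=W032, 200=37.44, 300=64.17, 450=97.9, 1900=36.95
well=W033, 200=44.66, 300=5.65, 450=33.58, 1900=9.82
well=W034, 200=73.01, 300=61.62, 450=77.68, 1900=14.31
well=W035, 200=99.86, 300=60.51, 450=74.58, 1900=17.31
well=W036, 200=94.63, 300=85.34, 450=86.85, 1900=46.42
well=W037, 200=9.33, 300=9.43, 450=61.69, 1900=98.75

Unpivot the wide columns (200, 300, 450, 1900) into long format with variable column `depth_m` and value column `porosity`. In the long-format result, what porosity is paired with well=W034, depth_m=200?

Unpivoting turns each (well, wide-column) pair into one long row.
The wide cell at row W034, column 200 holds 73.01, so the long row (W034, 200) has porosity=73.01.

73.01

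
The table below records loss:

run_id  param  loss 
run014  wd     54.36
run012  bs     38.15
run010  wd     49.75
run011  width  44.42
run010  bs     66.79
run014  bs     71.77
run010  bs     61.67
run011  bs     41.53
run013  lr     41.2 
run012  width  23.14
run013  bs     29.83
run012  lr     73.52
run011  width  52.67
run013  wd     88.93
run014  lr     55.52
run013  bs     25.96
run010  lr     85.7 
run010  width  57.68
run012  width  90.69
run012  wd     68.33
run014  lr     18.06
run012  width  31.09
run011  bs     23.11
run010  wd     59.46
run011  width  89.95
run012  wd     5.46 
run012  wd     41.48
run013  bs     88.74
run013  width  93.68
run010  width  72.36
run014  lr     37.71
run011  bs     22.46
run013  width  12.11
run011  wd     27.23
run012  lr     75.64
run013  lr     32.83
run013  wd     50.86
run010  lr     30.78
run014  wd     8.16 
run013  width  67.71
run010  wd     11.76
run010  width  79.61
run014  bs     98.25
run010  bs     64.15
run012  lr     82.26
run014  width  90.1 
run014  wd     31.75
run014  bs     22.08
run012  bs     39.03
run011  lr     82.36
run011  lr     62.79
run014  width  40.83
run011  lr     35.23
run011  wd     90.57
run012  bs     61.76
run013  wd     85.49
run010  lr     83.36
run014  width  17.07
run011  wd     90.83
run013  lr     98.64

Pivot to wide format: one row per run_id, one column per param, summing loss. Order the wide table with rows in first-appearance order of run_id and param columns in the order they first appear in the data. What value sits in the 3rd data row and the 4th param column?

With rows in first-appearance order of run_id, row 3 is run_id=run010. param columns in first-appearance order: wd, bs, width, lr; column 4 is lr.
Long rows with run_id=run010, param=lr: 85.7 + 30.78 + 83.36 = 199.84.

199.84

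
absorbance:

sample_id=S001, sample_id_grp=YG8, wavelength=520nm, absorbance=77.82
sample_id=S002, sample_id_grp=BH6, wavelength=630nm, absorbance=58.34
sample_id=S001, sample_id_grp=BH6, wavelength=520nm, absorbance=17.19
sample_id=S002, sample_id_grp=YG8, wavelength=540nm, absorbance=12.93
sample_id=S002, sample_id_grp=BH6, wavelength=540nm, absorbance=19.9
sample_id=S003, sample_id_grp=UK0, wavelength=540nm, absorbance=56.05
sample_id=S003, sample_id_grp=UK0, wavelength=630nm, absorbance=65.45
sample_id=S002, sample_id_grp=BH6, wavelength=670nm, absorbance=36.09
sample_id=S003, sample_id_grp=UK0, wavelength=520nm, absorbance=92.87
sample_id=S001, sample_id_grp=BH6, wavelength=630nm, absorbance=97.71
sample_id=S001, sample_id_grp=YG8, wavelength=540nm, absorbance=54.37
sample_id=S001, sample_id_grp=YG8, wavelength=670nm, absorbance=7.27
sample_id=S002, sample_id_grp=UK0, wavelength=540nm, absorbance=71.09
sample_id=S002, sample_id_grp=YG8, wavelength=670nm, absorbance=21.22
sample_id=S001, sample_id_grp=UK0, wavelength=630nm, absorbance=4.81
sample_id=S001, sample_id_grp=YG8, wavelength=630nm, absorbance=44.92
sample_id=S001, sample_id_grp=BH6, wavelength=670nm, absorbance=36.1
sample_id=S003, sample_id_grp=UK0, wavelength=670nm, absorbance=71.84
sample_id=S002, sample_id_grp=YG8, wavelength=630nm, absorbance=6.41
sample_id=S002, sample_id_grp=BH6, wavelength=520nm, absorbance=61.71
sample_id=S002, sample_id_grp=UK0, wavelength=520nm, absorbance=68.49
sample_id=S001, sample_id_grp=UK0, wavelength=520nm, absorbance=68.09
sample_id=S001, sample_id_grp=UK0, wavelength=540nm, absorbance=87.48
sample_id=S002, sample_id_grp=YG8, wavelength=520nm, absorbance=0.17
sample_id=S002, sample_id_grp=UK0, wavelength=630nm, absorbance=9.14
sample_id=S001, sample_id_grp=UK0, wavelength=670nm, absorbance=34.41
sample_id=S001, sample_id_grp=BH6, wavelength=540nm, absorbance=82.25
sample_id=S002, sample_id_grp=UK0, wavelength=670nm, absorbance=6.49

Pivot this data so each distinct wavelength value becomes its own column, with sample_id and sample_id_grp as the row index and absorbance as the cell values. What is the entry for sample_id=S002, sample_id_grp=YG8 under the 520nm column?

0.17

Wide layout: rows indexed by sample_id and sample_id_grp, columns are the 4 distinct wavelength values (520nm, 630nm, 540nm, 670nm).
Cell (sample_id=S002, sample_id_grp=YG8, wavelength=520nm) draws from the long row where sample_id=S002, sample_id_grp=YG8 and wavelength=520nm, which has absorbance=0.17.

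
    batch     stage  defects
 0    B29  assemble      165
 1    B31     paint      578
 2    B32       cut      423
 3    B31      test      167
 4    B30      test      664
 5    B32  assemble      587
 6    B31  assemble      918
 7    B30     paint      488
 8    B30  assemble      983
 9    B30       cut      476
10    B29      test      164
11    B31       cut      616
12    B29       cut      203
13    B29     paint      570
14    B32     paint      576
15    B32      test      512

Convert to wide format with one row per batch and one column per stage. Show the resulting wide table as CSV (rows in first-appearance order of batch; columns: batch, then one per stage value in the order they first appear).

batch,assemble,paint,cut,test
B29,165,570,203,164
B31,918,578,616,167
B32,587,576,423,512
B30,983,488,476,664

Columns: batch plus the 4 distinct stage values (assemble, paint, cut, test).
For example, row B29 column assemble takes defects=165 from the long row (B29, assemble).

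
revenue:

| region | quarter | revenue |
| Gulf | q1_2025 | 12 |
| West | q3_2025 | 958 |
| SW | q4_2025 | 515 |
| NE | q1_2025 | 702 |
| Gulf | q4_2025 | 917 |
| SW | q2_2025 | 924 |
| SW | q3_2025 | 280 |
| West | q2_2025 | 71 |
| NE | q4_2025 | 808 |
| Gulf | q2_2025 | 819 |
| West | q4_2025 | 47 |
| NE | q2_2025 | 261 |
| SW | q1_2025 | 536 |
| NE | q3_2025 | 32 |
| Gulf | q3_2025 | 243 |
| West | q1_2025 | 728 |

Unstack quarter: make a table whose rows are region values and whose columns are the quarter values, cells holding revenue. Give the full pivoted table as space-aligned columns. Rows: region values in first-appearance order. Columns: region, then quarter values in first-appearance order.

Columns: region plus the 4 distinct quarter values (q1_2025, q3_2025, q4_2025, q2_2025).
For example, row Gulf column q1_2025 takes revenue=12 from the long row (Gulf, q1_2025).

region  q1_2025  q3_2025  q4_2025  q2_2025
Gulf    12       243      917      819    
West    728      958      47       71     
SW      536      280      515      924    
NE      702      32       808      261    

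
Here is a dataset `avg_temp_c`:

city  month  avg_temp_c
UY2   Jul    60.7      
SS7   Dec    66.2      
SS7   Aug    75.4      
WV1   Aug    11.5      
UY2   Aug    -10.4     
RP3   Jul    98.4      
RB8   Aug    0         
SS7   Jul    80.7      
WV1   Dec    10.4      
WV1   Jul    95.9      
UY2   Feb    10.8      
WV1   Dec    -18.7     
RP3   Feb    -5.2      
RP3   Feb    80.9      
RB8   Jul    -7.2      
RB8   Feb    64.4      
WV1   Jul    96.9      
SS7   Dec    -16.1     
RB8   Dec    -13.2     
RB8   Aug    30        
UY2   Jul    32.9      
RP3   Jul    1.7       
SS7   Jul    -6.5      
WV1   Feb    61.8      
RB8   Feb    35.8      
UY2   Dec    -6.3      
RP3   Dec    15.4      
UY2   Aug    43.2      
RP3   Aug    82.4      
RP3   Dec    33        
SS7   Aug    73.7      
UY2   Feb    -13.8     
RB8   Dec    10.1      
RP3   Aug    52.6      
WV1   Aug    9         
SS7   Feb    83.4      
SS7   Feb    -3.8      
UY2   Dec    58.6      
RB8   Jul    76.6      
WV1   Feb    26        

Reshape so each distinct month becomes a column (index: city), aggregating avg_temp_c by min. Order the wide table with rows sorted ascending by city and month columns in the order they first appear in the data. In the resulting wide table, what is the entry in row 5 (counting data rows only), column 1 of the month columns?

With rows sorted ascending by city, row 5 is city=WV1. month columns in first-appearance order: Jul, Dec, Aug, Feb; column 1 is Jul.
Long rows with city=WV1, month=Jul: min(95.9, 96.9) = 95.9.

95.9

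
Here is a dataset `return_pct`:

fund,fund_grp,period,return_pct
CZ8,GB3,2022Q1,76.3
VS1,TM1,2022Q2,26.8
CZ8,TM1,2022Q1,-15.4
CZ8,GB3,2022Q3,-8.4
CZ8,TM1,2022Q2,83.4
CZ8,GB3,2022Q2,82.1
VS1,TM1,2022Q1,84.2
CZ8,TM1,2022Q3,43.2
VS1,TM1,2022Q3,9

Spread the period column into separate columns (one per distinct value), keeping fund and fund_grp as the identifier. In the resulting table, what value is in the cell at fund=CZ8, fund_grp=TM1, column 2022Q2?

83.4

Wide layout: rows indexed by fund and fund_grp, columns are the 3 distinct period values (2022Q1, 2022Q2, 2022Q3).
Cell (fund=CZ8, fund_grp=TM1, period=2022Q2) draws from the long row where fund=CZ8, fund_grp=TM1 and period=2022Q2, which has return_pct=83.4.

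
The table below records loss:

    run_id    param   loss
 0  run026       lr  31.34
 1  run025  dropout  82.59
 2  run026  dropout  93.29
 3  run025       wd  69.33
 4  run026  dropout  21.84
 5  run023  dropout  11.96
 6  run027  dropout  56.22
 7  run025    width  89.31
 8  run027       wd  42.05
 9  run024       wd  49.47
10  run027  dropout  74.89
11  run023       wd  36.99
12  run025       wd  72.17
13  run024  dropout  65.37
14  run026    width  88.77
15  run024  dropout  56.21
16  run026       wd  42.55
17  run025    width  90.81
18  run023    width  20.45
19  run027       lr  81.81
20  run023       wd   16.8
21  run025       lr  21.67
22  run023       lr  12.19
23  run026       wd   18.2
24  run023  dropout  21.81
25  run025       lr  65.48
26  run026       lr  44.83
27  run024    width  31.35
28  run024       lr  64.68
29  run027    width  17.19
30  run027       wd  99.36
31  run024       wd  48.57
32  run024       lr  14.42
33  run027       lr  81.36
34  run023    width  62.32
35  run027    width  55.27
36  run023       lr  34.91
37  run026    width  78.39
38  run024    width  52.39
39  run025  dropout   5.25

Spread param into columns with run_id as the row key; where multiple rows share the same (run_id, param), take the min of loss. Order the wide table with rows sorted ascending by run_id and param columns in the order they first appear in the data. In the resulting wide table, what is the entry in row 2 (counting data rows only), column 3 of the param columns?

With rows sorted ascending by run_id, row 2 is run_id=run024. param columns in first-appearance order: lr, dropout, wd, width; column 3 is wd.
Long rows with run_id=run024, param=wd: min(49.47, 48.57) = 48.57.

48.57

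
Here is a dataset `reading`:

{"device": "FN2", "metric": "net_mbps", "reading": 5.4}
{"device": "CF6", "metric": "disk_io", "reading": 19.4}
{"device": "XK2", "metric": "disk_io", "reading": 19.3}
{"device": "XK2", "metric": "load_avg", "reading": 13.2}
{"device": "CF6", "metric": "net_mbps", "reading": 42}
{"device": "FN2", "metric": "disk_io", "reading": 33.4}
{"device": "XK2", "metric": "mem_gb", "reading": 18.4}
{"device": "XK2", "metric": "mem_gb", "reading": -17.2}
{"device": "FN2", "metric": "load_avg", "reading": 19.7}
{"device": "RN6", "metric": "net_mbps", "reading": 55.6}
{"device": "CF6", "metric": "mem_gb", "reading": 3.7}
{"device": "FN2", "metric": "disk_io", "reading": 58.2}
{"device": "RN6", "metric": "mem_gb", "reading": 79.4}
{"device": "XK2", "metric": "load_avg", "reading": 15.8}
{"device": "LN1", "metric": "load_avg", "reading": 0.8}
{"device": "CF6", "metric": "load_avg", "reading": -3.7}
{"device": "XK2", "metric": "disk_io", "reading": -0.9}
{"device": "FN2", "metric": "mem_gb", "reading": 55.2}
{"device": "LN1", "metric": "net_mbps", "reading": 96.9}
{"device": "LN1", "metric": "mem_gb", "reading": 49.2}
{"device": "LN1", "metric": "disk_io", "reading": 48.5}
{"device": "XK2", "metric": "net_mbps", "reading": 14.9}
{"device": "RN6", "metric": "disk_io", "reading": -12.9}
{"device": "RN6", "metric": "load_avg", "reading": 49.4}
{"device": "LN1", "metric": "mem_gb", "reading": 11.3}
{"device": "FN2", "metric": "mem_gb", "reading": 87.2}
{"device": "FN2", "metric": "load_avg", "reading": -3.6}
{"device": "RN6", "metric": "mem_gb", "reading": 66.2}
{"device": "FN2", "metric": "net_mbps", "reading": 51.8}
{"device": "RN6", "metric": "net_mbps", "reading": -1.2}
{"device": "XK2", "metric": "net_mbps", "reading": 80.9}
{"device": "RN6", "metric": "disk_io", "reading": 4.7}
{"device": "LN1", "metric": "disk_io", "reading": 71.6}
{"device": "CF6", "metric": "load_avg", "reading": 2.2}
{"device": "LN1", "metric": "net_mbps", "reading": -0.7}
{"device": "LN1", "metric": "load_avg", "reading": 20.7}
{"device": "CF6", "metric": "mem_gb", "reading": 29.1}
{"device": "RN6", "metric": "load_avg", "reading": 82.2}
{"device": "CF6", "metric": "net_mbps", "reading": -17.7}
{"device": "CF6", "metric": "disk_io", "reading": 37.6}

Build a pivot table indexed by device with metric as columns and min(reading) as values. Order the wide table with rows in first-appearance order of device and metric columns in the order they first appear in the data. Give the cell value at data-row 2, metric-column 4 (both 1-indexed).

3.7

With rows in first-appearance order of device, row 2 is device=CF6. metric columns in first-appearance order: net_mbps, disk_io, load_avg, mem_gb; column 4 is mem_gb.
Long rows with device=CF6, metric=mem_gb: min(3.7, 29.1) = 3.7.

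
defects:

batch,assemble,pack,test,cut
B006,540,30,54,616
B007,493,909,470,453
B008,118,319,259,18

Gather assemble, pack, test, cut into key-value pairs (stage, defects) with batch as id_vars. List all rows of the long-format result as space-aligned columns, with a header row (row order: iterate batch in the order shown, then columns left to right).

batch  stage     defects
B006   assemble  540    
B006   pack      30     
B006   test      54     
B006   cut       616    
B007   assemble  493    
B007   pack      909    
B007   test      470    
B007   cut       453    
B008   assemble  118    
B008   pack      319    
B008   test      259    
B008   cut       18     

Each (batch, column) pair becomes one row: 3 × 4 = 12 rows.
For example, (B006, assemble) → defects=540.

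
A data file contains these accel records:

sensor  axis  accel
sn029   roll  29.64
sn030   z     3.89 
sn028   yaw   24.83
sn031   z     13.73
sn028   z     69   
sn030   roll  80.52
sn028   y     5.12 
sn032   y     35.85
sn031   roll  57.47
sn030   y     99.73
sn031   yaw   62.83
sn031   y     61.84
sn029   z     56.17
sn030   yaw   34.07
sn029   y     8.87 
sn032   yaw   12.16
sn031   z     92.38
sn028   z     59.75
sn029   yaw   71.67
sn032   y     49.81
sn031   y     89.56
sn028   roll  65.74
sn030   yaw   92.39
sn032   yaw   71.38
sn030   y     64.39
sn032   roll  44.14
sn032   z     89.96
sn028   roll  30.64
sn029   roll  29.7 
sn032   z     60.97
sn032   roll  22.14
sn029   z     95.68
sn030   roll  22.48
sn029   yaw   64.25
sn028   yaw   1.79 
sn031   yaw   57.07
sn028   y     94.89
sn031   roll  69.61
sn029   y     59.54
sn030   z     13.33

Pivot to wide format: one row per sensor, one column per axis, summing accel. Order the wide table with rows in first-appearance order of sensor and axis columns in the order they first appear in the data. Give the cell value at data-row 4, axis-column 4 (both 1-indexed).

With rows in first-appearance order of sensor, row 4 is sensor=sn031. axis columns in first-appearance order: roll, z, yaw, y; column 4 is y.
Long rows with sensor=sn031, axis=y: 61.84 + 89.56 = 151.40.

151.40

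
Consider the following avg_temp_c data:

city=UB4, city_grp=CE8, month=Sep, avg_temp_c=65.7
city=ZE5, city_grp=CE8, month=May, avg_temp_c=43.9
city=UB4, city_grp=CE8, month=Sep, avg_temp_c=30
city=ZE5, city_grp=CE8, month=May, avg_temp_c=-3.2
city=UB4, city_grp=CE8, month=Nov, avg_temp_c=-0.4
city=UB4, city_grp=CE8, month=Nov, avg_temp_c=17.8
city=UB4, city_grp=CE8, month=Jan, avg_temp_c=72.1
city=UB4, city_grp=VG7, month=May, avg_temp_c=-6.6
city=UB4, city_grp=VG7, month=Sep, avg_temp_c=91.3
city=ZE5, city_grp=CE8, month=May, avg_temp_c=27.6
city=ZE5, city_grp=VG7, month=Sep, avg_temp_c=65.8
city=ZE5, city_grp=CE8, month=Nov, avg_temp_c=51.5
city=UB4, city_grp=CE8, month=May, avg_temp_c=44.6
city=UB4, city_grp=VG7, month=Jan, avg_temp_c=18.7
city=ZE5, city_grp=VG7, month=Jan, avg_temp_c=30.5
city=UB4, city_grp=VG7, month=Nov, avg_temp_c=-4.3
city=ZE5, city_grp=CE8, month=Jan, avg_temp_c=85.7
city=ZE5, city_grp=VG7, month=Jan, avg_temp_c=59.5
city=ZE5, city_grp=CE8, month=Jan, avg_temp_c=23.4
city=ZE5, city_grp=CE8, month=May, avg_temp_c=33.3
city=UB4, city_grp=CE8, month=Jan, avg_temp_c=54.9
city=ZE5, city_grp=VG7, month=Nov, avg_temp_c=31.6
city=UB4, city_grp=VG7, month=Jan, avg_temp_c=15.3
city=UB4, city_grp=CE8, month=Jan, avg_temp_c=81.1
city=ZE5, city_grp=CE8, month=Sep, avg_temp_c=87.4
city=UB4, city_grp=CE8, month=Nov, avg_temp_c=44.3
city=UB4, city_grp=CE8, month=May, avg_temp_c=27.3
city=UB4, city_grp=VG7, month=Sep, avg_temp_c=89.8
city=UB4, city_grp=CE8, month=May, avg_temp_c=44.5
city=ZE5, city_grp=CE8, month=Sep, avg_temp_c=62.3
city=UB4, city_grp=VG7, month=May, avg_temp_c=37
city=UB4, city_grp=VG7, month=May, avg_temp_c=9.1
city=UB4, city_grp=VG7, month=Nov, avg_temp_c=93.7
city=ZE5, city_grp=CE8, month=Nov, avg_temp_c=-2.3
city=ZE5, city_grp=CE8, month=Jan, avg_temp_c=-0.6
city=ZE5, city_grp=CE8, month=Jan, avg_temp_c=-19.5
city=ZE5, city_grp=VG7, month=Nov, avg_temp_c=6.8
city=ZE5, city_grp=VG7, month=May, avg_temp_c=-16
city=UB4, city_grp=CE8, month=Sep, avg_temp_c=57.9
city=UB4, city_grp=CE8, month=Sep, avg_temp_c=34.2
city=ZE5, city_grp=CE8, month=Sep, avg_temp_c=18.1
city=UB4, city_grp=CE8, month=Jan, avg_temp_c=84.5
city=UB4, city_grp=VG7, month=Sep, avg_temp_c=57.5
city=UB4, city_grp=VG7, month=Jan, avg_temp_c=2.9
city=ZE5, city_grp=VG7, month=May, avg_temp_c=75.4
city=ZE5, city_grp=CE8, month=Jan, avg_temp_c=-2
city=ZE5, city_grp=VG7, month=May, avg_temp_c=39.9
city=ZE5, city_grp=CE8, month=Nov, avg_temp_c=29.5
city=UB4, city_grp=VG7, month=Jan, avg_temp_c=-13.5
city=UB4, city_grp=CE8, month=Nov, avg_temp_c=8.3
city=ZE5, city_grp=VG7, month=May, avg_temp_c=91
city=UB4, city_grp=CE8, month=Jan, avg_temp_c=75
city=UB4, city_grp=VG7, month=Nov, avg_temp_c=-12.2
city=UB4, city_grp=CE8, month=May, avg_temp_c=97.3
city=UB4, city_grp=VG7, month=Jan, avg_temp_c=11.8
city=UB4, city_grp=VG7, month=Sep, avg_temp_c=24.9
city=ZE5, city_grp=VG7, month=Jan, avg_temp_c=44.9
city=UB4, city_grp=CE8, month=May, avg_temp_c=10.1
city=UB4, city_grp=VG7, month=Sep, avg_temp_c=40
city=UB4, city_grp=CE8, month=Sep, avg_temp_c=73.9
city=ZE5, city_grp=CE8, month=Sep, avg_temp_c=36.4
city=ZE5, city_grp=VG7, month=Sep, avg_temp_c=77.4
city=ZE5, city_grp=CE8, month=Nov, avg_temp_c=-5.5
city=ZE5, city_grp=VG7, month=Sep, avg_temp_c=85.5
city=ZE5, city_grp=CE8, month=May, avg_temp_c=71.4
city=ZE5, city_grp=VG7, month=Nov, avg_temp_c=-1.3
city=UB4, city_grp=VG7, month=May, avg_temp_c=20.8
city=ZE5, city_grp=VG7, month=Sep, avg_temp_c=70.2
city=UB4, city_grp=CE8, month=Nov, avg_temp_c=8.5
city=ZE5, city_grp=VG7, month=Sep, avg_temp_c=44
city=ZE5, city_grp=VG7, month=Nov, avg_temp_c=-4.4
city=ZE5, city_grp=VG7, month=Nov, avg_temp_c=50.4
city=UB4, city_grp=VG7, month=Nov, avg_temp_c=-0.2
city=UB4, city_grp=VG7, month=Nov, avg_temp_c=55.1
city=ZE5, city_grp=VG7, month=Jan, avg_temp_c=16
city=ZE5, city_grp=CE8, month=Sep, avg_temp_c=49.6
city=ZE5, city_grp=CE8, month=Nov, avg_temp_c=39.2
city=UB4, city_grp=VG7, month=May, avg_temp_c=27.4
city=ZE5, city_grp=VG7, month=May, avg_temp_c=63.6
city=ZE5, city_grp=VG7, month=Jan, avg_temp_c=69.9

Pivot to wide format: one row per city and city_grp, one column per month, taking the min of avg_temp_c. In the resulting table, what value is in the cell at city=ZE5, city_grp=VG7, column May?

Rows with city=ZE5, city_grp=VG7 and month=May: avg_temp_c values are -16, 75.4, 39.9, 91, 63.6.
min(-16, 75.4, 39.9, 91, 63.6) = -16.

-16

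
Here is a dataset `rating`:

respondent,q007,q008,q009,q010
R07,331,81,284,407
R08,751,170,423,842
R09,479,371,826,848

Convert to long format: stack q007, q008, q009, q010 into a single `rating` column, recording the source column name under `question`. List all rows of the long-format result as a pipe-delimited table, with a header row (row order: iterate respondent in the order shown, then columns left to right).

Each (respondent, column) pair becomes one row: 3 × 4 = 12 rows.
For example, (R07, q007) → rating=331.

| respondent | question | rating |
| R07 | q007 | 331 |
| R07 | q008 | 81 |
| R07 | q009 | 284 |
| R07 | q010 | 407 |
| R08 | q007 | 751 |
| R08 | q008 | 170 |
| R08 | q009 | 423 |
| R08 | q010 | 842 |
| R09 | q007 | 479 |
| R09 | q008 | 371 |
| R09 | q009 | 826 |
| R09 | q010 | 848 |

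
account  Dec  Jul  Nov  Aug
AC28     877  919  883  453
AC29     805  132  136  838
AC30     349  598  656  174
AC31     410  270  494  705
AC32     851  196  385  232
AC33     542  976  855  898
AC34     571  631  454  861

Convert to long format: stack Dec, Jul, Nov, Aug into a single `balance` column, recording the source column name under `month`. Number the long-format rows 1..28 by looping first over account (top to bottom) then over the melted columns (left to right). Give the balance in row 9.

349

28 rows total (7 × 4). Row 9: index ⌊(9-1)/4⌋ = 2 into account → AC30; (9-1) mod 4 = 0 into the melted columns → Dec.
So row 9 is (AC30, Dec, 349); balance = 349.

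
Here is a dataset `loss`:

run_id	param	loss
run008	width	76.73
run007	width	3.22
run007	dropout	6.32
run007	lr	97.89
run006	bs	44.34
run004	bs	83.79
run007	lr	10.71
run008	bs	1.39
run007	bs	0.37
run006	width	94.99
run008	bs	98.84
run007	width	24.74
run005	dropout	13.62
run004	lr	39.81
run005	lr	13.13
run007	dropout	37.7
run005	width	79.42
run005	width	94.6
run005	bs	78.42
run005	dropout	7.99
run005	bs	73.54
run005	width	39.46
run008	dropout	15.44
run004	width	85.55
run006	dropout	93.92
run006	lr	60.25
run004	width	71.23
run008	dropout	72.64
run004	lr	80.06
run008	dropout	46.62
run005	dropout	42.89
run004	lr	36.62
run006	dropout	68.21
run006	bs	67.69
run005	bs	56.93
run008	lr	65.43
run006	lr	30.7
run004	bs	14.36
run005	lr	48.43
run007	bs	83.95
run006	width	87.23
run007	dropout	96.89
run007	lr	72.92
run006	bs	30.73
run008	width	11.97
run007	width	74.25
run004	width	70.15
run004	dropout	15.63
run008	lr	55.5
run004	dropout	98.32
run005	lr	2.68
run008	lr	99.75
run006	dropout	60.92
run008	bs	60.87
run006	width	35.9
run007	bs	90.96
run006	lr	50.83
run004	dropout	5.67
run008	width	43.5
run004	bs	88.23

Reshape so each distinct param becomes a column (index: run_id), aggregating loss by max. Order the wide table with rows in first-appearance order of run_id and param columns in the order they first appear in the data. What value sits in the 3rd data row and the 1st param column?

With rows in first-appearance order of run_id, row 3 is run_id=run006. param columns in first-appearance order: width, dropout, lr, bs; column 1 is width.
Long rows with run_id=run006, param=width: max(94.99, 87.23, 35.9) = 94.99.

94.99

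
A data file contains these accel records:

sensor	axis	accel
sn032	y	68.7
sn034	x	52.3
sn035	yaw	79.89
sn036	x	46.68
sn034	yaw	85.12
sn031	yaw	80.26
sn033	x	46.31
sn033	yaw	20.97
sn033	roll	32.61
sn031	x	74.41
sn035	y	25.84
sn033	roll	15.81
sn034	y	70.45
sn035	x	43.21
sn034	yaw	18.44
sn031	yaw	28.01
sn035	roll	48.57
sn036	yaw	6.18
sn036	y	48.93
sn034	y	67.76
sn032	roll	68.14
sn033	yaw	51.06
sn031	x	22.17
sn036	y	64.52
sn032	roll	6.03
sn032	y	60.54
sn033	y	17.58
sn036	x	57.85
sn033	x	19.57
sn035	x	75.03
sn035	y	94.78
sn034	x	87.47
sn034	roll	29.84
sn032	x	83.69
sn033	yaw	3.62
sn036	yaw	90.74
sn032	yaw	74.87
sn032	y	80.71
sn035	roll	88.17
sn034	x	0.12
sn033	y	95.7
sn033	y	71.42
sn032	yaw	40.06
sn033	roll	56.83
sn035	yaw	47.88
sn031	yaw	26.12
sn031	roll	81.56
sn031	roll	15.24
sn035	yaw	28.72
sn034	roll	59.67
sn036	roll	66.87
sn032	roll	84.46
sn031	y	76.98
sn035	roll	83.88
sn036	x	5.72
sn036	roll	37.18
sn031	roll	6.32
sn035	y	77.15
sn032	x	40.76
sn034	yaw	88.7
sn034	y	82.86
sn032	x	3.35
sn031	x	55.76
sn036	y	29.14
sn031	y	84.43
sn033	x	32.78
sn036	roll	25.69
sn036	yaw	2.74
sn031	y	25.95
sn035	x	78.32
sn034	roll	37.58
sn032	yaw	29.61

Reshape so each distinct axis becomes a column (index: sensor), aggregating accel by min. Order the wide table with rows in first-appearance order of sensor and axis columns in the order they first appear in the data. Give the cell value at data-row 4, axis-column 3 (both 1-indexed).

2.74

With rows in first-appearance order of sensor, row 4 is sensor=sn036. axis columns in first-appearance order: y, x, yaw, roll; column 3 is yaw.
Long rows with sensor=sn036, axis=yaw: min(6.18, 90.74, 2.74) = 2.74.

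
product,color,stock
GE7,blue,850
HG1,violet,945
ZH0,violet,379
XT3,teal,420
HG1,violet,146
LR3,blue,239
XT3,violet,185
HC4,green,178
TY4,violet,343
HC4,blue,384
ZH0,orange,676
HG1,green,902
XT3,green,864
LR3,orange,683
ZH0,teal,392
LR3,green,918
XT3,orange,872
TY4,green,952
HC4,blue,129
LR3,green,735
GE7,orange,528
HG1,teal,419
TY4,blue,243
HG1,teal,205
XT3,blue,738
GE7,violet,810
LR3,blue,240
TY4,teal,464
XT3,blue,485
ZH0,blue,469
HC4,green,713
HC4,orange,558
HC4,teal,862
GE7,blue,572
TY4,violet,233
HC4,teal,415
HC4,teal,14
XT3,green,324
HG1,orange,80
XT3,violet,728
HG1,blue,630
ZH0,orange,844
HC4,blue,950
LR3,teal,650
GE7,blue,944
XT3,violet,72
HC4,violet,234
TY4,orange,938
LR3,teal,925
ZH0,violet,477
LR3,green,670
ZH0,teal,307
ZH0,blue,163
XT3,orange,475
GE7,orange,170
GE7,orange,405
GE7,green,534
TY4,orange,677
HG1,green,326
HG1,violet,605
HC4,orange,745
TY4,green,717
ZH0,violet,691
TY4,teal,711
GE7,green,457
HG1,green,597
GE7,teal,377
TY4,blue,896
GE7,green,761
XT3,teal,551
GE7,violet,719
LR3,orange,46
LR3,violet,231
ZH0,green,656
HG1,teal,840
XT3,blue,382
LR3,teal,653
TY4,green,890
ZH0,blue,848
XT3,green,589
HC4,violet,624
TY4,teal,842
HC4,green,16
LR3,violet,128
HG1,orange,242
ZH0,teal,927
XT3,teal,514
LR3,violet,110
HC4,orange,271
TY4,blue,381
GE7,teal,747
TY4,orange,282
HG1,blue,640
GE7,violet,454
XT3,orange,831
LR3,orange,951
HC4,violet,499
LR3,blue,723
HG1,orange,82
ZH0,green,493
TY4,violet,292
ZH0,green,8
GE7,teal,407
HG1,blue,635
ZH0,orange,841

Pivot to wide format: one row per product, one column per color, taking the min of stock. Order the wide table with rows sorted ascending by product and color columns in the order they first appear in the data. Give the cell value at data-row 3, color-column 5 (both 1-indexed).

80

With rows sorted ascending by product, row 3 is product=HG1. color columns in first-appearance order: blue, violet, teal, green, orange; column 5 is orange.
Long rows with product=HG1, color=orange: min(80, 242, 82) = 80.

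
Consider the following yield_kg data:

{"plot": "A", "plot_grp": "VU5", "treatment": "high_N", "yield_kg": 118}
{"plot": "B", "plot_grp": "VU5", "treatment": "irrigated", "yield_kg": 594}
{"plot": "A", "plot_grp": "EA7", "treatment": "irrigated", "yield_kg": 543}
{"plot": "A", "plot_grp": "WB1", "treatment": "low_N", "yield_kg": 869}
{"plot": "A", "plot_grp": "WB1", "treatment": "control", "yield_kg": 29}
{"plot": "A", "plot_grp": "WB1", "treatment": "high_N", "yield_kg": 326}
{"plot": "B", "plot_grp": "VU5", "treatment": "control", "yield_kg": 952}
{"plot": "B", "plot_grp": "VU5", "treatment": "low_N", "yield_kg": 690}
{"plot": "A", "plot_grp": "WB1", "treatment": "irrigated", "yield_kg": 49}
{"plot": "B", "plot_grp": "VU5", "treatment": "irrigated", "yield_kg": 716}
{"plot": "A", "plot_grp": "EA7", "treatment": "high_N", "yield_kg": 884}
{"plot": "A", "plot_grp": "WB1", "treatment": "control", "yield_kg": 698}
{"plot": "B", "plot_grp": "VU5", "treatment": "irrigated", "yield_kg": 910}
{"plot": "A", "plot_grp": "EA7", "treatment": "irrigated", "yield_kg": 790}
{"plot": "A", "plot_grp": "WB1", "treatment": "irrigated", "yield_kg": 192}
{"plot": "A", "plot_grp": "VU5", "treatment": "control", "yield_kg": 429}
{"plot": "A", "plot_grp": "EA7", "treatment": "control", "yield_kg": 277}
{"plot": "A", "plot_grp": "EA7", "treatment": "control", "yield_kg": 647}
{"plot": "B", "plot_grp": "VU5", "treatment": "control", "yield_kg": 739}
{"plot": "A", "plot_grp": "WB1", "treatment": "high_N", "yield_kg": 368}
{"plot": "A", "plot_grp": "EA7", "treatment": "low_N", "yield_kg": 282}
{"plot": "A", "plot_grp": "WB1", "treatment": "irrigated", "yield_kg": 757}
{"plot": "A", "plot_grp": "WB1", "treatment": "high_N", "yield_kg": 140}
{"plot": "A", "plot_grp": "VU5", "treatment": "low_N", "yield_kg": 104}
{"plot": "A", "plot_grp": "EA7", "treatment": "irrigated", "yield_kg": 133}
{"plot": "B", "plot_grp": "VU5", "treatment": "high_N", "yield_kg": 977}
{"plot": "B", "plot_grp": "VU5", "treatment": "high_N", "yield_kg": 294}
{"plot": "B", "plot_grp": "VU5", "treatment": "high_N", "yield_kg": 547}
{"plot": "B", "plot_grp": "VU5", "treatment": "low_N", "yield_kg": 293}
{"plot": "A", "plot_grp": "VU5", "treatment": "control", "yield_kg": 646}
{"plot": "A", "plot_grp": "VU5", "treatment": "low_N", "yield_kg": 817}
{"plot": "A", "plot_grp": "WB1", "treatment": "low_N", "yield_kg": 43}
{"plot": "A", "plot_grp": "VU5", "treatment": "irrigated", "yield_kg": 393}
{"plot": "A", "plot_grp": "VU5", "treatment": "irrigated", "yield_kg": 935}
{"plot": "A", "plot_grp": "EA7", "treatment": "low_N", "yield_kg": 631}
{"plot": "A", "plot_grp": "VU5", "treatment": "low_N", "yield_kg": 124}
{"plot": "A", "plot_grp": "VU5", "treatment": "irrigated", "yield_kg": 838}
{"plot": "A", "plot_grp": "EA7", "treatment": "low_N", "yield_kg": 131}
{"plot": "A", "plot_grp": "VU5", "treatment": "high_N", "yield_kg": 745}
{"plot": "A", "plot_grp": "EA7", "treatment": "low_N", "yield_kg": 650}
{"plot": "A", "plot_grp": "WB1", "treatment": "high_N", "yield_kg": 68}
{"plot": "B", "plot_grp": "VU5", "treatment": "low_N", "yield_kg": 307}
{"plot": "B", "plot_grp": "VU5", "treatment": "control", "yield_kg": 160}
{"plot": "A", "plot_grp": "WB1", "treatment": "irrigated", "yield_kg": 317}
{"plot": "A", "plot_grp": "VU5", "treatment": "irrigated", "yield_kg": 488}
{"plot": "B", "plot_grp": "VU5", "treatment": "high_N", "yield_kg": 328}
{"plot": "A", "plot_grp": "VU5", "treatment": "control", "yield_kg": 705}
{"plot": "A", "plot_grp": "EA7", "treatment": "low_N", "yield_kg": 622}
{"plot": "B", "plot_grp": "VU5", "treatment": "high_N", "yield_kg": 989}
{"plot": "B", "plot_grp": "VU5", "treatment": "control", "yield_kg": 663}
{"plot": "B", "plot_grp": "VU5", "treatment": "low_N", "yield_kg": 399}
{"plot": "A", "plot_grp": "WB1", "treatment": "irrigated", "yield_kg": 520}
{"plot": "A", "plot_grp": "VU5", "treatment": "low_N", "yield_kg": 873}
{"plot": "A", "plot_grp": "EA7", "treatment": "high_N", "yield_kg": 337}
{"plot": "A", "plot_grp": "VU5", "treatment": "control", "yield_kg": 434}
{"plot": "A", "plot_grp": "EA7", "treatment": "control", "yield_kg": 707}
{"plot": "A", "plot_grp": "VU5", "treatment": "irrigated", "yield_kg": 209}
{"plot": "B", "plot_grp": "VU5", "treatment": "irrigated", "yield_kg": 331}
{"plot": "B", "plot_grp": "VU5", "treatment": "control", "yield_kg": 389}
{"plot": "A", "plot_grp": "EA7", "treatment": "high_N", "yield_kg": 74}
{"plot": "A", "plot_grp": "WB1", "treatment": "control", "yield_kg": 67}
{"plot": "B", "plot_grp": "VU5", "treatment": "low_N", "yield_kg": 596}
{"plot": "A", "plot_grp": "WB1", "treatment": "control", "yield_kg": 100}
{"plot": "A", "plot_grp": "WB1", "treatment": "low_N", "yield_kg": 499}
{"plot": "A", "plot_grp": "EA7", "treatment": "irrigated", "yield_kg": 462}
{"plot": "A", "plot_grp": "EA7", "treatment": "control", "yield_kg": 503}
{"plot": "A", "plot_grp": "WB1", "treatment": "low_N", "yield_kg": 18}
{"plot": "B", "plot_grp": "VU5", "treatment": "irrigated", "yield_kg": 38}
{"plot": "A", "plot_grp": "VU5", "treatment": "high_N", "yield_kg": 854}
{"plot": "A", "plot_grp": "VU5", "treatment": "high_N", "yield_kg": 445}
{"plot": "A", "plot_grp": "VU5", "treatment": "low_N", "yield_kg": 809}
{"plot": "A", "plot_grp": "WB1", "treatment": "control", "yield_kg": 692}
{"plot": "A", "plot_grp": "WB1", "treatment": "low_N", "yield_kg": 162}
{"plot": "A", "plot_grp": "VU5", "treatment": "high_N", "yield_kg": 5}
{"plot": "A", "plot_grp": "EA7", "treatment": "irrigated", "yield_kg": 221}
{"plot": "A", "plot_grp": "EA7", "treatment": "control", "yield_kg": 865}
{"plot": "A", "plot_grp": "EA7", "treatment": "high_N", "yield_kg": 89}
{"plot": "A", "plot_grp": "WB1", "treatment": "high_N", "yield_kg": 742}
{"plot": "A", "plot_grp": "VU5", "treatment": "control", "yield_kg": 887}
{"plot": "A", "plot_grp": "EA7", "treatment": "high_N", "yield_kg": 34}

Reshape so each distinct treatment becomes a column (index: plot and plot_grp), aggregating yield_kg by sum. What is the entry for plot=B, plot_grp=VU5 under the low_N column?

Rows with plot=B, plot_grp=VU5 and treatment=low_N: yield_kg values are 690, 293, 307, 399, 596.
690 + 293 + 307 + 399 + 596 = 2285.

2285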